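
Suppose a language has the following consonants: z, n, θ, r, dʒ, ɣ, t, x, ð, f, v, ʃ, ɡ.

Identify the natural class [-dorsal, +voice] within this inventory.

Eliminate segments failing any feature: /θ, t, f, ʃ/ are [-voice]; /ɣ, x, ɡ/ are [+dorsal]. The remaining /z, n, r, dʒ, ð, v/ satisfy [-dorsal], [+voice].

z, n, r, dʒ, ð, v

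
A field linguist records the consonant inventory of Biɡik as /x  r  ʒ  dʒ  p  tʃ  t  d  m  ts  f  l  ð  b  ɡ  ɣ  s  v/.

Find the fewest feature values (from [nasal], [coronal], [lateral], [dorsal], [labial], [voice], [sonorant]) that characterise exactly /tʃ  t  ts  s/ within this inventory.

Every target segment is [−voice], [+coronal]; each remaining inventory member fails at least one of these. Each conjunct is needed — [+coronal] alone would also admit /r, ʒ, dʒ, d, …/; [−voice] alone would also admit /x, p, f/ — and no other single listed feature has exactly this extension, so two is the minimum.

[−voice, +coronal]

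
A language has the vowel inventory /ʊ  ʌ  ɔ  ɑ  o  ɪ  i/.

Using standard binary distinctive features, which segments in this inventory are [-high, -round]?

Among the inventory, the [-high] segments are /ʌ, ɔ, ɑ, o/.
Of those, [-round] leaves /ʌ, ɑ/.

ʌ, ɑ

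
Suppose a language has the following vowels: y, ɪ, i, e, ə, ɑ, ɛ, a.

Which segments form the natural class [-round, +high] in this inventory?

Among the inventory, the [-round] segments are /ɪ, i, e, ə, ɑ, ɛ, a/.
Among these, [+high] leaves /ɪ, i/.

ɪ, i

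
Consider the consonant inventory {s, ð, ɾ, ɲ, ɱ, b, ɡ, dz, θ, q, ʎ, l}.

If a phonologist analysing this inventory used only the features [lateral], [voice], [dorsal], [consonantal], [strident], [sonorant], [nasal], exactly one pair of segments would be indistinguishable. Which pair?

b, ð

On the given features, /b/ and /ð/ have an identical profile: [−lateral], [+voice], [−dorsal], [+consonantal], [−strident], [−sonorant], [−nasal]. No other two segments in the inventory coincide on all 7 features. (They do differ in [continuant], [labial] and [coronal], which are not among the given features.)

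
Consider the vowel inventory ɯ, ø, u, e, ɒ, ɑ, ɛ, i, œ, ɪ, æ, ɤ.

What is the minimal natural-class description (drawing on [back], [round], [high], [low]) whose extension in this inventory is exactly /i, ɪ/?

Every target segment is [+high], [-back]; each remaining inventory member fails at least one of these. Each conjunct is needed — [-back] alone would also admit /ø, e, ɛ, œ, …/; [+high] alone would also admit /ɯ, u/ — and no other single listed feature has exactly this extension, so two is the minimum.

[+high, -back]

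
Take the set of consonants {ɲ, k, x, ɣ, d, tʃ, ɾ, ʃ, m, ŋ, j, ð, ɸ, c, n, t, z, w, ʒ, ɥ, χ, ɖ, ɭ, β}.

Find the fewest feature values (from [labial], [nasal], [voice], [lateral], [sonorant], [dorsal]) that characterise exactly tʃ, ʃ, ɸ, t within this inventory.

[−voice, −dorsal]

Every target segment is [−voice], [−dorsal]; each remaining inventory member fails at least one of these. Each conjunct is needed — [−dorsal] alone would also admit /d, ɾ, m, ð, …/; [−voice] alone would also admit /k, x, c, χ/ — and no other single listed feature has exactly this extension, so two is the minimum.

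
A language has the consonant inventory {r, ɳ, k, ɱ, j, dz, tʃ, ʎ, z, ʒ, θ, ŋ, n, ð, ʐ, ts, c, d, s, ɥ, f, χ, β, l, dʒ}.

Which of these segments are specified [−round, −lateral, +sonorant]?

Checking each segment against [−round], [−lateral], [+sonorant]: /r/ (alveolar trill), /ɳ/ (retroflex nasal), /ɱ/ (labiodental nasal), /j/ (palatal glide), /ŋ/ (velar nasal), /n/ (alveolar nasal) satisfy every feature; every other segment in the inventory fails at least one.

r, ɳ, ɱ, j, ŋ, n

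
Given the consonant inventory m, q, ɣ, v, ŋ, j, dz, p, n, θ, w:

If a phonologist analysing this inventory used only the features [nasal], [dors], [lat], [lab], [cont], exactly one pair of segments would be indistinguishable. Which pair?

Both /j/ and /ɣ/ are [−nasal], [+dorsal], [−lateral], [−labial], [+continuant]. Since the list omits [sonorant] and [back] — which do distinguish the palatal glide from the voiced velar fricative — this pair collapses; all other pairs remain distinct.

j, ɣ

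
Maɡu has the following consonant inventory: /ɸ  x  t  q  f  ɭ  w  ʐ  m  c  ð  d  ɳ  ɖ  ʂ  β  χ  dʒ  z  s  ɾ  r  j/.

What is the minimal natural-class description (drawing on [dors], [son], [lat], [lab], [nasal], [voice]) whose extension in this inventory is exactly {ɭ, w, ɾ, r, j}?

[+son, −nasal]

/ɭ, w, ɾ, r, j/ are all [+sonorant], [−nasal], and no other segment in the inventory matches both values. Dropping any one of them over-generates: [−nasal] alone would also admit /ɸ, x, t, q, …/; [+sonorant] alone would also admit /m, ɳ/. No other single listed feature picks out exactly this set either, so fewer than two features will not do.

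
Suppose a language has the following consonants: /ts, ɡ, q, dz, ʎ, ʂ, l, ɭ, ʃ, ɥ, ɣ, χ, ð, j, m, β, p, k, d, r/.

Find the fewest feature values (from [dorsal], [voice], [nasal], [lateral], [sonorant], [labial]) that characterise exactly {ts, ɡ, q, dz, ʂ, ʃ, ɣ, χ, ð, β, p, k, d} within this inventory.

[-sonorant]

The target set is precisely the extension of [-sonorant] in this inventory.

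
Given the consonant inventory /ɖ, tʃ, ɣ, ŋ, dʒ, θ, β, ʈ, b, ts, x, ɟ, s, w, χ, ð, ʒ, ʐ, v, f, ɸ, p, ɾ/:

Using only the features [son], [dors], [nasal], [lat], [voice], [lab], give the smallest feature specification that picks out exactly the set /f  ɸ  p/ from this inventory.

[−voice, +lab]

/f, ɸ, p/ are all [−voice], [+labial], and no other segment in the inventory matches both values. Dropping any one of them over-generates: [+labial] alone would also admit /β, b, w, v/; [−voice] alone would also admit /tʃ, θ, ʈ, ts, …/. No other single listed feature picks out exactly this set either, so fewer than two features will not do.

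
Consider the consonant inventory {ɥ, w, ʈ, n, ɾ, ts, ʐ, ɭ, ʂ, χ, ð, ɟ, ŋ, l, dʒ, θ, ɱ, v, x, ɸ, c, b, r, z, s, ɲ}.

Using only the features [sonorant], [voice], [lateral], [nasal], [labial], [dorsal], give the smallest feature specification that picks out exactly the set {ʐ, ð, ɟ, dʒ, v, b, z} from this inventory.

[-sonorant, +voice]

Every target segment is [-sonorant], [+voice]; each remaining inventory member fails at least one of these. Each conjunct is needed — [+voice] alone would also admit /ɥ, w, n, ɾ, …/; [-sonorant] alone would also admit /ʈ, ts, ʂ, χ, …/ — and no other single listed feature has exactly this extension, so two is the minimum.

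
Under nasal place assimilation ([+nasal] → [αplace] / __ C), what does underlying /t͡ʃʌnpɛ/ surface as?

/n/ sits before the [+labial] consonant /p/, so it takes on [+labial] and surfaces as /m/. The rest of the form is unaffected: [t͡ʃʌmpɛ].

[t͡ʃʌmpɛ]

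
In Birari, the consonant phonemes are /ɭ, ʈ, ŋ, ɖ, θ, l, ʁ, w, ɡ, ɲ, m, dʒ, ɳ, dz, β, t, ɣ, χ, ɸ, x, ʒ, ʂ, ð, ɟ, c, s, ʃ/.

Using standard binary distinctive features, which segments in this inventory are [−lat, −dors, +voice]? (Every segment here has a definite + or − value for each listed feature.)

ɖ, m, dʒ, ɳ, dz, β, ʒ, ð

Among the inventory, the [−lateral] segments are /ʈ, ŋ, ɖ, θ, ʁ, w, ɡ, ɲ, m, dʒ, ɳ, dz, β, t, ɣ, χ, ɸ, x, ʒ, ʂ, ð, ɟ, c, s, ʃ/.
Within that set, [−dorsal] gives /ʈ, ɖ, θ, m, dʒ, ɳ, dz, β, t, ɸ, ʒ, ʂ, ð, s, ʃ/.
Intersecting with [+voice] leaves /ɖ, m, dʒ, ɳ, dz, β, ʒ, ð/.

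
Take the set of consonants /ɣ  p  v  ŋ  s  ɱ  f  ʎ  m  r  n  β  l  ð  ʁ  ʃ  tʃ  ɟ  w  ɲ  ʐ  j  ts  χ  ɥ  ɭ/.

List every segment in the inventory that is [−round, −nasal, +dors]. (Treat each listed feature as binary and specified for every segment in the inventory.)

Checking each segment against [−round], [−nasal], [+dorsal]: /ɣ/ (voiced velar fricative), /ʎ/ (palatal lateral approximant), /ʁ/ (voiced uvular fricative), /ɟ/ (voiced palatal stop), /j/ (palatal glide), /χ/ (voiceless uvular fricative) satisfy every feature; every other segment in the inventory fails at least one.

ɣ, ʎ, ʁ, ɟ, j, χ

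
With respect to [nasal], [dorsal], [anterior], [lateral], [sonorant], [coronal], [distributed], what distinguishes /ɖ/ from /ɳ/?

[sonorant], [nasal]

/ɖ/ is the voiced retroflex stop and /ɳ/ is the retroflex nasal. Both are [-dorsal], [-anterior], [-lateral], [+coronal], [-distributed]. /ɖ/ is [-sonorant] while /ɳ/ is [+sonorant]; /ɖ/ is [-nasal] while /ɳ/ is [+nasal], so the distinguishing features are [sonorant], [nasal].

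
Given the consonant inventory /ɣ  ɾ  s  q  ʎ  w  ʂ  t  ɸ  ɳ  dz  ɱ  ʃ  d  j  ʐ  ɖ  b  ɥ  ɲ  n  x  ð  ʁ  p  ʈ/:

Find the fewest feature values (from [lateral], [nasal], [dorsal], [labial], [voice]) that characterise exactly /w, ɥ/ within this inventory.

Every target segment is [+labial], [+dorsal]; each remaining inventory member fails at least one of these. Each conjunct is needed — [+dorsal] alone would also admit /ɣ, q, ʎ, j, …/; [+labial] alone would also admit /ɸ, ɱ, b, p/ — and no other single listed feature has exactly this extension, so two is the minimum.

[+labial, +dorsal]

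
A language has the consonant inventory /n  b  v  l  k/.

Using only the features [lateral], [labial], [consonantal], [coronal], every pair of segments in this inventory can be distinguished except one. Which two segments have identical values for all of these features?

/b/ (voiced bilabial stop) and /v/ (voiced labiodental fricative) are both [−lateral], [+labial], [+consonantal], [−coronal], so none of the listed features separates them. (They do differ in [continuant], which is not among the given features.) Every other pair in the inventory differs on at least one listed feature.

b, v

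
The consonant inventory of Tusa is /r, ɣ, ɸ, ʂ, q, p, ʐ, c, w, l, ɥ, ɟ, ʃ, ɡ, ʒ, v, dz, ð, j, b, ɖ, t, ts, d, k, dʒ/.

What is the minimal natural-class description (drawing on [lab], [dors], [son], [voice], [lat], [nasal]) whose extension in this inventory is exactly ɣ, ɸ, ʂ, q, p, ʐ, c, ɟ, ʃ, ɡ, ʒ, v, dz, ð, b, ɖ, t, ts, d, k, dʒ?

[-son]

/ɣ, ɸ, ʂ, q, p, ʐ, c, ɟ, ʃ, ɡ, ʒ, v, dz, ð, b, ɖ, t, ts, d, k, dʒ/ are exactly the [-sonorant] segments in the inventory, so a single feature suffices.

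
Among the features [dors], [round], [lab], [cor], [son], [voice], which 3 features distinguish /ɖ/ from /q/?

/ɖ/ is the voiced retroflex stop and /q/ is the voiceless uvular stop. Both are [-round], [-labial], [-sonorant]. /ɖ/ is [+voice] while /q/ is [-voice]; /ɖ/ is [+coronal] while /q/ is [-coronal]; /ɖ/ is [-dorsal] while /q/ is [+dorsal], so the distinguishing features are [voice], [coronal], [dorsal].

[voice], [coronal], [dorsal]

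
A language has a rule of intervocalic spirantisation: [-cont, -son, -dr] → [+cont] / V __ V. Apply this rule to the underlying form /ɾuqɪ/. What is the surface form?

[ɾuχɪ]

The only segment in the rule's environment that also matches [-cont, -son, -dr] is /q/. Applying [+continuant] turns the voiceless uvular stop into /χ/ (voiceless uvular fricative), giving [ɾuχɪ].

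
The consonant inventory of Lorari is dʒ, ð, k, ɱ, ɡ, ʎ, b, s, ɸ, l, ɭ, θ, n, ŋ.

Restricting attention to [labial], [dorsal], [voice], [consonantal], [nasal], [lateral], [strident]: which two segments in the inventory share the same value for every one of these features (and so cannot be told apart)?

Both /ɭ/ and /l/ are [−labial], [−dorsal], [+voice], [+consonantal], [−nasal], [+lateral], [−strident]. Since the list omits [anterior] — which does distinguish the retroflex lateral approximant from the alveolar lateral approximant — this pair collapses; all other pairs remain distinct.

ɭ, l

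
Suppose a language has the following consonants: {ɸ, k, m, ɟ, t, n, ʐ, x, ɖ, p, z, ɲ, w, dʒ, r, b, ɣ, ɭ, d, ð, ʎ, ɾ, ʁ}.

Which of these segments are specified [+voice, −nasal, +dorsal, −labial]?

ɟ, ɣ, ʎ, ʁ

Eliminate segments failing any feature: /ɸ, k, t, x, p/ are [−voice]; /m, n, ɲ/ are [+nasal]; /ʐ, ɖ, z, dʒ, r, b, ɭ, d, ð, ɾ/ are [−dorsal]; /w/ is [+labial]. The remaining /ɟ, ɣ, ʎ, ʁ/ satisfy [+voice], [−nasal], [+dorsal], [−labial].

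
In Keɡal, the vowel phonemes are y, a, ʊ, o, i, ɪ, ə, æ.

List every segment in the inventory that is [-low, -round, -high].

ə

Eliminate segments failing any feature: /y, ʊ, o/ are [+round]; /a, æ/ are [+low]; /i, ɪ/ are [+high]. The remaining /ə/ satisfy [-low], [-round], [-high].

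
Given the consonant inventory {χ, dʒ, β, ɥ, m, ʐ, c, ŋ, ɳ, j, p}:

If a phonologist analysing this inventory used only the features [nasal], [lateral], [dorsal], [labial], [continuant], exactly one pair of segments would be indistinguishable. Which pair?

/χ/ (voiceless uvular fricative) and /j/ (palatal glide) are both [−nasal], [−lateral], [+dorsal], [−labial], [+continuant], so none of the listed features separates them. (They do differ in [sonorant], [voice], [high] and [back], which are not among the given features.) Every other pair in the inventory differs on at least one listed feature.

χ, j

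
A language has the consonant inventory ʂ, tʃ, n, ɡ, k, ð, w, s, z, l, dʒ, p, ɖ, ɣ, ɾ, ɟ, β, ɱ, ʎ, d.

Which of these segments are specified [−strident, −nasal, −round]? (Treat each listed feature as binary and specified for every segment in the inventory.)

ɡ, k, ð, l, p, ɖ, ɣ, ɾ, ɟ, β, ʎ, d

Eliminate segments failing any feature: /ʂ, tʃ, s, z, dʒ/ are [+strident]; /n, ɱ/ are [+nasal]; /w/ is [+round]. The remaining /ɡ, k, ð, l, p, ɖ, ɣ, ɾ, ɟ, β, ʎ, d/ satisfy [−strident], [−nasal], [−round].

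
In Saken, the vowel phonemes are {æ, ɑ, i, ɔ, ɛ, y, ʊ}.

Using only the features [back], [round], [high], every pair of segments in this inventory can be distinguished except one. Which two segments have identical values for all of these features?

æ, ɛ

Both /æ/ and /ɛ/ are [−back], [−round], [−high]. Since the list omits [low] — which does distinguish the low front unrounded vowel from the mid front unrounded lax vowel — this pair collapses; all other pairs remain distinct.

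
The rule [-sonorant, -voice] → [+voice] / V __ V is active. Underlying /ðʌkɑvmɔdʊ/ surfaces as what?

[ðʌɡɑvmɔdʊ]

The only segment in the rule's environment that also matches [-sonorant, -voice] is /k/. Applying [+voice] turns the voiceless velar stop into /ɡ/ (voiced velar stop), giving [ðʌɡɑvmɔdʊ].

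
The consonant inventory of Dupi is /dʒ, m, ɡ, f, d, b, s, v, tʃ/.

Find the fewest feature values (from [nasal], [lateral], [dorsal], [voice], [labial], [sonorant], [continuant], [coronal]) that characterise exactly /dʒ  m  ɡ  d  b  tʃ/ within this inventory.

[−continuant]

The target set is precisely the extension of [−continuant] in this inventory.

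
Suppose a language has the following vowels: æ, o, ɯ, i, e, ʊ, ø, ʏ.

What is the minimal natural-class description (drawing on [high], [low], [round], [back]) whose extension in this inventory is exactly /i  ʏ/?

[+high, -back]

The class [+high], [-back] has exactly /i, ʏ/ as its extension in this inventory. No smaller conjunction from the listed features achieves this: [-back] alone would also admit /æ, e, ø/; [+high] alone would also admit /ɯ, ʊ/; and checking the remaining single features turns up none with this extension.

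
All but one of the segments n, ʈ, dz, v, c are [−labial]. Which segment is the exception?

v

/n, ʈ, c, dz/ are all [−labial]; /v/ (voiced labiodental fricative) is [+labial].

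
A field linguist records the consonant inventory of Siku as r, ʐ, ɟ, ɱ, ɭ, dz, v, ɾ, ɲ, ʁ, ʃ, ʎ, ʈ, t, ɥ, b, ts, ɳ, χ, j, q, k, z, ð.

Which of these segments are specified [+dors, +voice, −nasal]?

ɟ, ʁ, ʎ, ɥ, j

Checking each segment against [+dorsal], [+voice], [−nasal]: /ɟ/ (voiced palatal stop), /ʁ/ (voiced uvular fricative), /ʎ/ (palatal lateral approximant), /ɥ/ (labial-palatal glide), /j/ (palatal glide) satisfy every feature; every other segment in the inventory fails at least one.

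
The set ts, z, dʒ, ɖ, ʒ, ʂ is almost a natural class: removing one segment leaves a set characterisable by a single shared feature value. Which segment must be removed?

The remaining segments after removing /ɖ/ share [+strident]; /ɖ/ (voiced retroflex stop) is [−strident]. For every other candidate removal, the leftover set fails to share any single feature value that the removed segment lacks.

ɖ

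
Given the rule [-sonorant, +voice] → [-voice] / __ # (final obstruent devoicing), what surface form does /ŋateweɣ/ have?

[ŋatewex]

Only the final segment /ɣ/ is both word-final and matches the structural description. It is a voiced velar fricative, so [-sonorant, +voice] holds; changing it to [-voice] with all other features held fixed yields /x/ (voiceless velar fricative). No other segment meets both the structural description and the environment, so the output is [ŋatewex].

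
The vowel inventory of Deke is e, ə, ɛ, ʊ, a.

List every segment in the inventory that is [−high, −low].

Among the inventory, the [−high] segments are /e, ə, ɛ, a/.
Of those, [−low] leaves /e, ə, ɛ/.

e, ə, ɛ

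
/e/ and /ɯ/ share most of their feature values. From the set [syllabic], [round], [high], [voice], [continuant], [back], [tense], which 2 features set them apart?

/e/ is the mid front unrounded tense vowel and /ɯ/ is the high back unrounded vowel. Both are [+syllabic], [-round], [+voice], [+continuant], [+tense]. /e/ is [-high] while /ɯ/ is [+high]; /e/ is [-back] while /ɯ/ is [+back], so the distinguishing features are [high], [back].

[high], [back]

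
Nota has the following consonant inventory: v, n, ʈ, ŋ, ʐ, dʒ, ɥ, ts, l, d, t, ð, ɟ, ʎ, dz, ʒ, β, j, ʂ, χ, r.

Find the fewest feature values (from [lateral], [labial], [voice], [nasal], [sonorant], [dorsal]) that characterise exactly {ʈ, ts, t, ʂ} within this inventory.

Every target segment is [−voice], [−dorsal]; each remaining inventory member fails at least one of these. Each conjunct is needed — [−dorsal] alone would also admit /v, n, ʐ, dʒ, …/; [−voice] alone would also admit /χ/ — and no other single listed feature has exactly this extension, so two is the minimum.

[−voice, −dorsal]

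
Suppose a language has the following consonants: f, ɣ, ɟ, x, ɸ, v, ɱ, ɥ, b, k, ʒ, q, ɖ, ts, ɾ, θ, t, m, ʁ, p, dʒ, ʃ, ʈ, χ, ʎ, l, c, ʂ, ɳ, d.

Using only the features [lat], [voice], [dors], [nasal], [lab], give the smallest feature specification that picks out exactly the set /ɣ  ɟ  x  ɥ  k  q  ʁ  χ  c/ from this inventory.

Every target segment is [−lateral], [+dorsal]; each remaining inventory member fails at least one of these. Each conjunct is needed — [+dorsal] alone would also admit /ʎ/; [−lateral] alone would also admit /f, ɸ, v, ɱ, …/ — and no other single listed feature has exactly this extension, so two is the minimum.

[−lat, +dors]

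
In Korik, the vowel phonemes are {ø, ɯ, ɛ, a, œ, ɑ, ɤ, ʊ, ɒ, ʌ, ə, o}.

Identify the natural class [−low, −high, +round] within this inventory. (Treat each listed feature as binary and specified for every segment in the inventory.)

ø, œ, o

Among the inventory, the [−low] segments are /ø, ɯ, ɛ, œ, ɤ, ʊ, ʌ, ə, o/.
Intersecting with [−high] gives /ø, ɛ, œ, ɤ, ʌ, ə, o/.
Intersecting with [+round] leaves /ø, œ, o/.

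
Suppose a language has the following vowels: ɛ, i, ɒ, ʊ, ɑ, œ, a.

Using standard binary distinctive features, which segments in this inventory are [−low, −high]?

First, the [−low] segments are /ɛ, i, ʊ, œ/.
Among these, [−high] leaves /ɛ, œ/.

ɛ, œ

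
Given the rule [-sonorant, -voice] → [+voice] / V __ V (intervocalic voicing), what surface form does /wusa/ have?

[wuza]

Only /s/ occurs between two vowels (/u/ __ /a/) and matches the structural description. It is a voiceless alveolar fricative, so [-sonorant, -voice] holds; changing it to [+voice] with all other features held fixed yields /z/ (voiced alveolar fricative). No other segment meets both the structural description and the environment, so the output is [wuza].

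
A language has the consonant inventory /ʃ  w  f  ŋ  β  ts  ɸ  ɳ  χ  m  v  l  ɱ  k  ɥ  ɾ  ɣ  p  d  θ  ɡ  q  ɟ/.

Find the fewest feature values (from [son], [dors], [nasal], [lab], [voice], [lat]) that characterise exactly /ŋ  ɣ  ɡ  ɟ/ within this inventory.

[+voice, −lab, +dors]

/ŋ, ɣ, ɡ, ɟ/ are all [+voice], [−labial], [+dorsal], and no other segment in the inventory matches all three values. Dropping any one of them over-generates: [−labial, +dorsal] alone would also admit /χ, k, q/; [+voice, +dorsal] alone would also admit /w, ɥ/; [+voice, −labial] alone would also admit /ɳ, l, ɾ, d/. No other combination of two listed features picks out exactly this set either, so fewer than three features will not do.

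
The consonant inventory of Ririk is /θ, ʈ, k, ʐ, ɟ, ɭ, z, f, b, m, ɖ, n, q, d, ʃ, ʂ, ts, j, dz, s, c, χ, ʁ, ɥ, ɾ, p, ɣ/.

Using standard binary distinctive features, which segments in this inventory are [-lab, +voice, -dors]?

Checking each segment against [-labial], [+voice], [-dorsal]: /ʐ/ (voiced retroflex fricative), /ɭ/ (retroflex lateral approximant), /z/ (voiced alveolar fricative), /ɖ/ (voiced retroflex stop), /n/ (alveolar nasal), /d/ (voiced alveolar stop), among others, satisfy every feature; every other segment in the inventory fails at least one.

ʐ, ɭ, z, ɖ, n, d, dz, ɾ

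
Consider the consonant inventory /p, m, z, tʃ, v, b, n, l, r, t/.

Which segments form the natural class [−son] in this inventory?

The [−sonorant] segments here are /p, z, tʃ, v, b, t/; the remaining /m, n, l, r/ are [+sonorant].

p, z, tʃ, v, b, t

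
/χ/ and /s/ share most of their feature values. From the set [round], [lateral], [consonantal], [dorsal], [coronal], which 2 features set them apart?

[coronal], [dorsal]

/χ/ (voiceless uvular fricative) and /s/ (voiceless alveolar fricative) agree on [−round], [−lateral], [+consonantal]. They differ on [coronal] (/χ/ [−], /s/ [+]), [dorsal] (/χ/ [+], /s/ [−]).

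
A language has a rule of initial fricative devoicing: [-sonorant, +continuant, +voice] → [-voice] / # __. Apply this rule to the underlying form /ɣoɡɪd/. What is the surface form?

Only the initial segment /ɣ/ is both word-initial and matches the structural description. It is a voiced velar fricative, so [-sonorant, +continuant, +voice] holds; changing it to [-voice] with all other features held fixed yields /x/ (voiceless velar fricative). No other segment meets both the structural description and the environment, so the output is [xoɡɪd].

[xoɡɪd]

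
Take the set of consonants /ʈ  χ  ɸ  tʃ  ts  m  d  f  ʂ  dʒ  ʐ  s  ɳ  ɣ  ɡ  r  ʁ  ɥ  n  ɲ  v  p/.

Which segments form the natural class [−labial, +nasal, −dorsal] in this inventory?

ɳ, n

Eliminate segments failing any feature: /ʈ, χ, tʃ, ts, d, ʂ, dʒ, ʐ, s, ɣ, ɡ, r, ʁ/ are [−nasal]; /ɸ, m, f, ɥ, v, p/ are [+labial]; /ɲ/ is [+dorsal]. The remaining /ɳ, n/ satisfy [−labial], [+nasal], [−dorsal].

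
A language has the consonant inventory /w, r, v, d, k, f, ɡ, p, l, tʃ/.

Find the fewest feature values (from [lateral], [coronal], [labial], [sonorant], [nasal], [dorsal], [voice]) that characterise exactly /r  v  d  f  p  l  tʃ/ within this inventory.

[−dorsal]

The target set is precisely the extension of [−dorsal] in this inventory.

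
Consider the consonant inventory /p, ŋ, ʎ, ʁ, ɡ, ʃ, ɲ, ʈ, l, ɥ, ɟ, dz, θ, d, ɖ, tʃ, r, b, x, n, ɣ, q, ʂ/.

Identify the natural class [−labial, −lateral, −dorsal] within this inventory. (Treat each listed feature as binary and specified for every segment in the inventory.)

ʃ, ʈ, dz, θ, d, ɖ, tʃ, r, n, ʂ

Checking each segment against [−labial], [−lateral], [−dorsal]: /ʃ/ (voiceless postalveolar fricative), /ʈ/ (voiceless retroflex stop), /dz/ (voiced alveolar affricate), /θ/ (voiceless dental fricative), /d/ (voiced alveolar stop), /ɖ/ (voiced retroflex stop), among others, satisfy every feature; every other segment in the inventory fails at least one.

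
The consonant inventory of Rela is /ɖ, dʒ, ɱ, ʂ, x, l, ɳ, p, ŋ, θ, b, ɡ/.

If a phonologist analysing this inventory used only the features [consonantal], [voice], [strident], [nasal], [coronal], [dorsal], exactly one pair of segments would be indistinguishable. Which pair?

ɖ, l

/ɖ/ (voiced retroflex stop) and /l/ (alveolar lateral approximant) are both [+consonantal], [+voice], [−strident], [−nasal], [+coronal], [−dorsal], so none of the listed features separates them. (They do differ in [sonorant], [lateral] and [anterior], which are not among the given features.) Every other pair in the inventory differs on at least one listed feature.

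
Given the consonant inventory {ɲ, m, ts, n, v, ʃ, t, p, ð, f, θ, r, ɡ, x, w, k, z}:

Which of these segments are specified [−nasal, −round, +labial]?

v, p, f

First, the [−nasal] segments are /ts, v, ʃ, t, p, ð, f, θ, r, ɡ, x, w, k, z/.
Within that set, [−round] gives /ts, v, ʃ, t, p, ð, f, θ, r, ɡ, x, k, z/.
Within that set, [+labial] leaves /v, p, f/.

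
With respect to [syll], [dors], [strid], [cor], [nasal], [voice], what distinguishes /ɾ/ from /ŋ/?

[nasal], [coronal], [dorsal]

The two segments share [−syllabic], [−strident], [+voice]. The only features from the list on which they differ: /ɾ/ is [−nasal] while /ŋ/ is [+nasal]; /ɾ/ is [+coronal] while /ŋ/ is [−coronal]; /ɾ/ is [−dorsal] while /ŋ/ is [+dorsal].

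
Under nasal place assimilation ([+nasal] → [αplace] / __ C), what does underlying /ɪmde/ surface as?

In /ɪmde/, the nasal /m/ precedes /d/, which is [+coronal]. The nasal assimilates in place, becoming the [+coronal] nasal /n/. The surface form is [ɪnde].

[ɪnde]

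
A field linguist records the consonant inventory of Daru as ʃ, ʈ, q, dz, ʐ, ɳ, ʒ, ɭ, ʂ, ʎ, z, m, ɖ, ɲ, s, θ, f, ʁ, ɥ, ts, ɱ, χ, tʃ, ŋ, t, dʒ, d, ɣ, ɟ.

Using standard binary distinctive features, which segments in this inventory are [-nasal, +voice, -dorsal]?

dz, ʐ, ʒ, ɭ, z, ɖ, dʒ, d

Checking each segment against [-nasal], [+voice], [-dorsal]: /dz/ (voiced alveolar affricate), /ʐ/ (voiced retroflex fricative), /ʒ/ (voiced postalveolar fricative), /ɭ/ (retroflex lateral approximant), /z/ (voiced alveolar fricative), /ɖ/ (voiced retroflex stop), among others, satisfy every feature; every other segment in the inventory fails at least one.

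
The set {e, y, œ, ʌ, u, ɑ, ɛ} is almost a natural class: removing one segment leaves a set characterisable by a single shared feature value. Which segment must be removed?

/y, ɛ, u, e, œ, ʌ/ are all [−low], but /ɑ/ (low back unrounded vowel) is [+low]. No other single segment can be removed to leave a set sharing one feature value that the removed segment lacks, so /ɑ/ is the odd one out.

ɑ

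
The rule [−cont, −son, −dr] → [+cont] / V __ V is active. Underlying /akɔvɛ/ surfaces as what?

[axɔvɛ]

Only /k/ occurs between two vowels (/a/ __ /ɔ/) and matches the structural description. It is a voiceless velar stop, so [−cont, −son, −dr] holds; changing it to [+continuant] with all other features held fixed yields /x/ (voiceless velar fricative). No other segment meets both the structural description and the environment, so the output is [axɔvɛ].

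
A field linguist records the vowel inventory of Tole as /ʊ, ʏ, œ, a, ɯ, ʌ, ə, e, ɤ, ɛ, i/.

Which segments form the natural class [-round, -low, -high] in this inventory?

The [-round] segments are /a, ɯ, ʌ, ə, e, ɤ, ɛ, i/.
Intersecting with [-low] gives /ɯ, ʌ, ə, e, ɤ, ɛ, i/.
Of those, [-high] leaves /ʌ, ə, e, ɤ, ɛ/.

ʌ, ə, e, ɤ, ɛ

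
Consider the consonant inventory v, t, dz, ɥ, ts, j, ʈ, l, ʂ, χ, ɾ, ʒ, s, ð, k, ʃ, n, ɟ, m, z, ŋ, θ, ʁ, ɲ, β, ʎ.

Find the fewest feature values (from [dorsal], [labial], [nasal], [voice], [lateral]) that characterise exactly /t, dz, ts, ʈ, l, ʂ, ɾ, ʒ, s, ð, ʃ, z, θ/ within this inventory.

[-nasal, -labial, -dorsal]

The class [-nasal], [-labial], [-dorsal] has exactly /t, dz, ts, ʈ, l, ʂ, ɾ, ʒ, s, ð, ʃ, z, θ/ as its extension in this inventory. No smaller conjunction from the listed features achieves this: [-labial, -dorsal] alone would also admit /n/; [-nasal, -dorsal] alone would also admit /v, β/; [-nasal, -labial] alone would also admit /j, χ, k, ɟ, …/; and checking the remaining two-feature bundles turns up none with this extension.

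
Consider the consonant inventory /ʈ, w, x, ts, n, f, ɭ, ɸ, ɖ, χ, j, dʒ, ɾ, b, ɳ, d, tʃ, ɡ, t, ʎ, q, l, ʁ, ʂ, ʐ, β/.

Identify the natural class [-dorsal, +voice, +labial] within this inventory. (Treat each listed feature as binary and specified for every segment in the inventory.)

Eliminate segments failing any feature: /ʈ, ts, f, ɸ, tʃ, t, ʂ/ are [-voice]; /w, x, χ, j, ɡ, ʎ, q, ʁ/ are [+dorsal]; /n, ɭ, ɖ, dʒ, ɾ, ɳ, d, l, ʐ/ are [-labial]. The remaining /b, β/ satisfy [-dorsal], [+voice], [+labial].

b, β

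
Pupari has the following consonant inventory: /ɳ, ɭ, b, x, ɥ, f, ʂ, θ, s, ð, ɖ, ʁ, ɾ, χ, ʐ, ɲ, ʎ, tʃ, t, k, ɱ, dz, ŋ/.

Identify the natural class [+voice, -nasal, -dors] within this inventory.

ɭ, b, ð, ɖ, ɾ, ʐ, dz

Checking each segment against [+voice], [-nasal], [-dorsal]: /ɭ/ (retroflex lateral approximant), /b/ (voiced bilabial stop), /ð/ (voiced dental fricative), /ɖ/ (voiced retroflex stop), /ɾ/ (alveolar tap), /ʐ/ (voiced retroflex fricative), among others, satisfy every feature; every other segment in the inventory fails at least one.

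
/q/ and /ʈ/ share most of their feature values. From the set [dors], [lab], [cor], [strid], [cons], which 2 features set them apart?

[coronal], [dorsal]

The two segments share [−labial], [−strident], [+consonantal]. The only features from the list on which they differ: /q/ is [−coronal] while /ʈ/ is [+coronal]; /q/ is [+dorsal] while /ʈ/ is [−dorsal].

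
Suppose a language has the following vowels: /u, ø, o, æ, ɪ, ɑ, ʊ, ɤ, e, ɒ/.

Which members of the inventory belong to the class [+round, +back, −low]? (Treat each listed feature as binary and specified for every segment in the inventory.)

u, o, ʊ

Eliminate segments failing any feature: /ø/ is [−back]; /æ, ɪ, ɑ, ɤ, e/ are [−round]; /ɒ/ is [+low]. The remaining /u, o, ʊ/ satisfy [+round], [+back], [−low].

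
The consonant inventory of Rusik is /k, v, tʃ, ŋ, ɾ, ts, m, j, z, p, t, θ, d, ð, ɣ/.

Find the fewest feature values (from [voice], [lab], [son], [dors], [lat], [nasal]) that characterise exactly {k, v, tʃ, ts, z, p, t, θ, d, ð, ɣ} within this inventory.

Every target segment is [−sonorant] and no other inventory member is, so one feature is enough.

[−son]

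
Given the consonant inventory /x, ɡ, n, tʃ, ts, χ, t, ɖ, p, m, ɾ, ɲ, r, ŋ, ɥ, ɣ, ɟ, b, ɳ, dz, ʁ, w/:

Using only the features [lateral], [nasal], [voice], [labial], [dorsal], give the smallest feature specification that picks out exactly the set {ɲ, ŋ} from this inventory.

[+nasal, +dorsal]

Every target segment is [+nasal], [+dorsal]; each remaining inventory member fails at least one of these. Each conjunct is needed — [+dorsal] alone would also admit /x, ɡ, χ, ɥ, …/; [+nasal] alone would also admit /n, m, ɳ/ — and no other single listed feature has exactly this extension, so two is the minimum.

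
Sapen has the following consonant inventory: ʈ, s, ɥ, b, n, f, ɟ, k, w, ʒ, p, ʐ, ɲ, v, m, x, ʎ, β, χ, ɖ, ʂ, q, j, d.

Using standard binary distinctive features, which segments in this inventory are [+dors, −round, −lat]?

The [+dorsal] segments are /ɥ, ɟ, k, w, ɲ, x, ʎ, χ, q, j/.
Intersecting with [−round] gives /ɟ, k, ɲ, x, ʎ, χ, q, j/.
Intersecting with [−lateral] leaves /ɟ, k, ɲ, x, χ, q, j/.

ɟ, k, ɲ, x, χ, q, j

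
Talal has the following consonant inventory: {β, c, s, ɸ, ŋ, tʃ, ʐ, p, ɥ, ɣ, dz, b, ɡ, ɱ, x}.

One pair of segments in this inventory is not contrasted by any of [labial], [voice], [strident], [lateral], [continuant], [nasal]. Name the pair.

/ɥ/ (labial-palatal glide) and /β/ (voiced bilabial fricative) are both [+labial], [+voice], [−strident], [−lateral], [+continuant], [−nasal], so none of the listed features separates them. (They do differ in [sonorant], [round] and [dorsal], which are not among the given features.) Every other pair in the inventory differs on at least one listed feature.

ɥ, β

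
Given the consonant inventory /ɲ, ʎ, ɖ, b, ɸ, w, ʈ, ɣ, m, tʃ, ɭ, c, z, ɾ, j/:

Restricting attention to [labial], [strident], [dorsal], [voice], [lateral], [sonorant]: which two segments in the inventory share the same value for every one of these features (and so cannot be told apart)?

On the given features, /ɲ/ and /j/ have an identical profile: [-labial], [-strident], [+dorsal], [+voice], [-lateral], [+sonorant]. No other two segments in the inventory coincide on all 6 features. (They do differ in [nasal] and [continuant], which are not among the given features.)

ɲ, j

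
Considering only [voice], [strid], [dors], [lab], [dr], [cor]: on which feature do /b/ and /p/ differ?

The two segments share [−strident], [−dorsal], [+labial], [−delayed release], [−coronal]. The only feature from the list on which they differ: /b/ is [+voice] while /p/ is [−voice].

[voice]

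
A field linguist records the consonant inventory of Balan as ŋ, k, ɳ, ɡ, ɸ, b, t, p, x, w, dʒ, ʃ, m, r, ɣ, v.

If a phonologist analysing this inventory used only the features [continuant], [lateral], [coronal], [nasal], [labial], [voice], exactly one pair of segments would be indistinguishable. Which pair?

On the given features, /v/ and /w/ have an identical profile: [+continuant], [−lateral], [−coronal], [−nasal], [+labial], [+voice]. No other two segments in the inventory coincide on all 6 features. (They do differ in [sonorant], [round] and [dorsal], which are not among the given features.)

v, w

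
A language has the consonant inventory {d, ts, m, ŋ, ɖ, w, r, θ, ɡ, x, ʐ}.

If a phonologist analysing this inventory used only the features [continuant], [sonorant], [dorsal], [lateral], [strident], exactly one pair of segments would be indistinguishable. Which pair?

ɖ, d

On the given features, /ɖ/ and /d/ have an identical profile: [−continuant], [−sonorant], [−dorsal], [−lateral], [−strident]. No other two segments in the inventory coincide on all 5 features. (They do differ in [anterior], which is not among the given features.)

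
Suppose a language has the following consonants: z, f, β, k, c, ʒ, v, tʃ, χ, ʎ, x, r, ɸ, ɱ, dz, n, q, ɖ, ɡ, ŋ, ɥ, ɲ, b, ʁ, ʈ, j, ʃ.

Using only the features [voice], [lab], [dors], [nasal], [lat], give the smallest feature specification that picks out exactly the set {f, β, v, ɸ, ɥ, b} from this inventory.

[−nasal, +lab]

The class [−nasal], [+labial] has exactly /f, β, v, ɸ, ɥ, b/ as its extension in this inventory. No smaller conjunction from the listed features achieves this: [+labial] alone would also admit /ɱ/; [−nasal] alone would also admit /z, k, c, ʒ, …/; and checking the remaining single features turns up none with this extension.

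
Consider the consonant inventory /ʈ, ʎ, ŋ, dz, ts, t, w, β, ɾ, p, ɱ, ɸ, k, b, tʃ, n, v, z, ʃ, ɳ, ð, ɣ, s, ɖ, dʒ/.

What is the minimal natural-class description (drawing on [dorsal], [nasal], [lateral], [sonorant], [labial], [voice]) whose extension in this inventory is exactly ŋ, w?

[+sonorant, -lateral, +dorsal]

The class [+sonorant], [-lateral], [+dorsal] has exactly /ŋ, w/ as its extension in this inventory. No smaller conjunction from the listed features achieves this: [-lateral, +dorsal] alone would also admit /k, ɣ/; [+sonorant, +dorsal] alone would also admit /ʎ/; [+sonorant, -lateral] alone would also admit /ɾ, ɱ, n, ɳ/; and checking the remaining two-feature bundles turns up none with this extension.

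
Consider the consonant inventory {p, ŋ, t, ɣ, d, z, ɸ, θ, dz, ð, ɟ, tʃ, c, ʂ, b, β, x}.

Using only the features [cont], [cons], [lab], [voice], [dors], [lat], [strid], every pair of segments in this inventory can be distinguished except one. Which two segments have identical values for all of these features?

Both /ɟ/ and /ŋ/ are [−continuant], [+consonantal], [−labial], [+voice], [+dorsal], [−lateral], [−strident]. Since the list omits [sonorant], [nasal] and [back] — which do distinguish the voiced palatal stop from the velar nasal — this pair collapses; all other pairs remain distinct.

ɟ, ŋ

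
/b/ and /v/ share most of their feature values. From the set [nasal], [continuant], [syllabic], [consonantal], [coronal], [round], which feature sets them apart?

[continuant]

/b/ is the voiced bilabial stop and /v/ is the voiced labiodental fricative. Both are [-nasal], [-syllabic], [+consonantal], [-coronal], [-round]. /b/ is [-continuant] while /v/ is [+continuant], so the distinguishing feature is [continuant].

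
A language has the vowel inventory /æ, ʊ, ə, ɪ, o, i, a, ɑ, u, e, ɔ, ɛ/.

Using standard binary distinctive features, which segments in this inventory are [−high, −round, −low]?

ə, e, ɛ

Among the inventory, the [−high] segments are /æ, ə, o, a, ɑ, e, ɔ, ɛ/.
Within that set, [−round] gives /æ, ə, a, ɑ, e, ɛ/.
Intersecting with [−low] leaves /ə, e, ɛ/.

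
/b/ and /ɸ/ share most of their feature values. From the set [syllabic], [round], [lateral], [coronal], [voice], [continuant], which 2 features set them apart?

[voice], [continuant]

/b/ is the voiced bilabial stop and /ɸ/ is the voiceless bilabial fricative. Both are [−syllabic], [−round], [−lateral], [−coronal]. /b/ is [+voice] while /ɸ/ is [−voice]; /b/ is [−continuant] while /ɸ/ is [+continuant], so the distinguishing features are [voice], [continuant].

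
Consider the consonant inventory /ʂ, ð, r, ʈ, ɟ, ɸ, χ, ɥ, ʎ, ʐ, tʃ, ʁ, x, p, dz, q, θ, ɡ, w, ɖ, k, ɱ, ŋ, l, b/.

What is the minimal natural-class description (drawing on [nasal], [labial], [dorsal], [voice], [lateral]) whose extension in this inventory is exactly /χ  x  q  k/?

/χ, x, q, k/ are all [−voice], [+dorsal], and no other segment in the inventory matches both values. Dropping any one of them over-generates: [+dorsal] alone would also admit /ɟ, ɥ, ʎ, ʁ, …/; [−voice] alone would also admit /ʂ, ʈ, ɸ, tʃ, …/. No other single listed feature picks out exactly this set either, so fewer than two features will not do.

[−voice, +dorsal]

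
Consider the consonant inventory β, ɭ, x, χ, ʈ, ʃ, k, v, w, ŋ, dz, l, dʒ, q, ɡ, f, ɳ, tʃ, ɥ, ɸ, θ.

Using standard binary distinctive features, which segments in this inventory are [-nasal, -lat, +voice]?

The [-nasal] segments are /β, ɭ, x, χ, ʈ, ʃ, k, v, w, dz, l, dʒ, q, ɡ, f, tʃ, ɥ, ɸ, θ/.
Among these, [-lateral] gives /β, x, χ, ʈ, ʃ, k, v, w, dz, dʒ, q, ɡ, f, tʃ, ɥ, ɸ, θ/.
Within that set, [+voice] leaves /β, v, w, dz, dʒ, ɡ, ɥ/.

β, v, w, dz, dʒ, ɡ, ɥ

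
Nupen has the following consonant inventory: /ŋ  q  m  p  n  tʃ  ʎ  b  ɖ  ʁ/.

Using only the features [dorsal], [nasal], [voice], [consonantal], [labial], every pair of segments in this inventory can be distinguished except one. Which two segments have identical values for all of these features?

/ʁ/ (voiced uvular fricative) and /ʎ/ (palatal lateral approximant) are both [+dorsal], [-nasal], [+voice], [+consonantal], [-labial], so none of the listed features separates them. (They do differ in [lateral], [high] and [back], which are not among the given features.) Every other pair in the inventory differs on at least one listed feature.

ʁ, ʎ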